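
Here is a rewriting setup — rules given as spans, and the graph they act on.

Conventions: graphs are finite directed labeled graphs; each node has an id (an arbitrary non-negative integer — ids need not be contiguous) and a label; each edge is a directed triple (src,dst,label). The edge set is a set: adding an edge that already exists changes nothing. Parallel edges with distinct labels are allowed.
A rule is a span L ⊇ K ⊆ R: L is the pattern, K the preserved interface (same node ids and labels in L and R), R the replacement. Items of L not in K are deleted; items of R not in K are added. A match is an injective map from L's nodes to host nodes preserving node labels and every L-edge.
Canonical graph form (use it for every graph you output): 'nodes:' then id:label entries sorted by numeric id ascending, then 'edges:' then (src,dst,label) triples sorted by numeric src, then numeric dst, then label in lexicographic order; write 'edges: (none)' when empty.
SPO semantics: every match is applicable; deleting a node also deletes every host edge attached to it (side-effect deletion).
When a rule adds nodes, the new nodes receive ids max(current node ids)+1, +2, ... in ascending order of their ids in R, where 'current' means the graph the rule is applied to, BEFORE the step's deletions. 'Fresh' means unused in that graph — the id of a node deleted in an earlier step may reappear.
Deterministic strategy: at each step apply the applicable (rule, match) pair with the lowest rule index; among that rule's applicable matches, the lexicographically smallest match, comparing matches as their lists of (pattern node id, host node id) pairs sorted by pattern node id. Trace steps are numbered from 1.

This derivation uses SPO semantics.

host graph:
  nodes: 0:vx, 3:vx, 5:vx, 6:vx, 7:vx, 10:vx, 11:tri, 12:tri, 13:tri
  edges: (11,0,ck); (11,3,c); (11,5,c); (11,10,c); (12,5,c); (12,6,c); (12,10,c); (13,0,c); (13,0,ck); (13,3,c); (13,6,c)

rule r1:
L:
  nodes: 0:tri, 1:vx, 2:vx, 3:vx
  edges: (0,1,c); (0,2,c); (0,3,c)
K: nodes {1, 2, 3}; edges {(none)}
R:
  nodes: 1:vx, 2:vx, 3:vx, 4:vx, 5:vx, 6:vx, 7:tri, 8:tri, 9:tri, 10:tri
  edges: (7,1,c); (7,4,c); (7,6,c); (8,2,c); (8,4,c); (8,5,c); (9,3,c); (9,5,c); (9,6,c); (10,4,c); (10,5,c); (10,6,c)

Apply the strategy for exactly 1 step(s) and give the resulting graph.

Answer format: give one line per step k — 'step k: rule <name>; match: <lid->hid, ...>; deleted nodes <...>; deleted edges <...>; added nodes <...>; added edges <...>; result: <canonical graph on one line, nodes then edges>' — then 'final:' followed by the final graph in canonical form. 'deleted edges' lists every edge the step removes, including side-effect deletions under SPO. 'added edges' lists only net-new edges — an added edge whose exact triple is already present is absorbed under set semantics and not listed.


step 1: rule r1; match: 0->11, 1->3, 2->5, 3->10; deleted nodes 11; deleted edges (11,0,ck); (11,3,c); (11,5,c); (11,10,c); added nodes 14, 15, 16, 17, 18, 19, 20; added edges (17,3,c); (17,14,c); (17,16,c); (18,5,c); (18,14,c); (18,15,c); (19,10,c); (19,15,c); (19,16,c); (20,14,c); (20,15,c); (20,16,c); result: nodes: 0:vx, 3:vx, 5:vx, 6:vx, 7:vx, 10:vx, 12:tri, 13:tri, 14:vx, 15:vx, 16:vx, 17:tri, 18:tri, 19:tri, 20:tri edges: (12,5,c); (12,6,c); (12,10,c); (13,0,c); (13,0,ck); (13,3,c); (13,6,c); (17,3,c); (17,14,c); (17,16,c); (18,5,c); (18,14,c); (18,15,c); (19,10,c); (19,15,c); (19,16,c); (20,14,c); (20,15,c); (20,16,c)
final:
nodes: 0:vx, 3:vx, 5:vx, 6:vx, 7:vx, 10:vx, 12:tri, 13:tri, 14:vx, 15:vx, 16:vx, 17:tri, 18:tri, 19:tri, 20:tri
edges: (12,5,c); (12,6,c); (12,10,c); (13,0,c); (13,0,ck); (13,3,c); (13,6,c); (17,3,c); (17,14,c); (17,16,c); (18,5,c); (18,14,c); (18,15,c); (19,10,c); (19,15,c); (19,16,c); (20,14,c); (20,15,c); (20,16,c)


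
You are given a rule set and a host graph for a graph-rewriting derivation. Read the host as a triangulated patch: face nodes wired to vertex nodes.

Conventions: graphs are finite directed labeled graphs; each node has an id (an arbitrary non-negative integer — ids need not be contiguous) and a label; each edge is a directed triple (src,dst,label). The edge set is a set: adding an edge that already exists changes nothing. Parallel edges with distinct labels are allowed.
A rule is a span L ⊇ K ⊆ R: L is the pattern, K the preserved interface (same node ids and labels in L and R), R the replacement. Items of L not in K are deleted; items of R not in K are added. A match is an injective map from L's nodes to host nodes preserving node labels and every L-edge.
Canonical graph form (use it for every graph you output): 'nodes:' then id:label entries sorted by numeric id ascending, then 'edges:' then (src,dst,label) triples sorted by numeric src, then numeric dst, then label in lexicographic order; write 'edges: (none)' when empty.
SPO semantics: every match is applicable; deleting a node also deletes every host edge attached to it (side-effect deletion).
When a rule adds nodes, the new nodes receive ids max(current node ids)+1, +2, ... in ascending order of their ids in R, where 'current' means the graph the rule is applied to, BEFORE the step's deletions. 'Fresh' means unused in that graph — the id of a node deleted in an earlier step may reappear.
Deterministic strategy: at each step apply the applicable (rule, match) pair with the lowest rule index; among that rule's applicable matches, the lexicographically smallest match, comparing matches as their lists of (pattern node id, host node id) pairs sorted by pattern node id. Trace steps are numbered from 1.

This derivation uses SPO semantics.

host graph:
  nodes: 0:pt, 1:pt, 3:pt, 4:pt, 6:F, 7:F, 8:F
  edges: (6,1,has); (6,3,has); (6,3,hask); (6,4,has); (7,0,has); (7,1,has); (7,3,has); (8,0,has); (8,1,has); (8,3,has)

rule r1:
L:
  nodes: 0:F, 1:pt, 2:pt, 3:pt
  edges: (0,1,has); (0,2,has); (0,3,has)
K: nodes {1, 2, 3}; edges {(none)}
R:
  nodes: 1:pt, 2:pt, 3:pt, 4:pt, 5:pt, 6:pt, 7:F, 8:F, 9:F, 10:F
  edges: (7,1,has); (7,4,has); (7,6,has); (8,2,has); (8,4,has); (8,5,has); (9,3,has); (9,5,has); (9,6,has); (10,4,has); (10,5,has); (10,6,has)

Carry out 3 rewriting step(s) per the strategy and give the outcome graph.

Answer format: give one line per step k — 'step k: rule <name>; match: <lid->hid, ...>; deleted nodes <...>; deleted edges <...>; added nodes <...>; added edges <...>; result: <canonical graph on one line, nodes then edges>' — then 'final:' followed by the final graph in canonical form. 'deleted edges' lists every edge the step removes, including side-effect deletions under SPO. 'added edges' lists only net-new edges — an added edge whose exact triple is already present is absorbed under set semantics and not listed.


step 1: rule r1; match: 0->6, 1->1, 2->3, 3->4; deleted nodes 6; deleted edges (6,1,has); (6,3,has); (6,3,hask); (6,4,has); added nodes 9, 10, 11, 12, 13, 14, 15; added edges (12,1,has); (12,9,has); (12,11,has); (13,3,has); (13,9,has); (13,10,has); (14,4,has); (14,10,has); (14,11,has); (15,9,has); (15,10,has); (15,11,has); result: nodes: 0:pt, 1:pt, 3:pt, 4:pt, 7:F, 8:F, 9:pt, 10:pt, 11:pt, 12:F, 13:F, 14:F, 15:F edges: (7,0,has); (7,1,has); (7,3,has); (8,0,has); (8,1,has); (8,3,has); (12,1,has); (12,9,has); (12,11,has); (13,3,has); (13,9,has); (13,10,has); (14,4,has); (14,10,has); (14,11,has); (15,9,has); (15,10,has); (15,11,has)
step 2: rule r1; match: 0->7, 1->0, 2->1, 3->3; deleted nodes 7; deleted edges (7,0,has); (7,1,has); (7,3,has); added nodes 16, 17, 18, 19, 20, 21, 22; added edges (19,0,has); (19,16,has); (19,18,has); (20,1,has); (20,16,has); (20,17,has); (21,3,has); (21,17,has); (21,18,has); (22,16,has); (22,17,has); (22,18,has); result: nodes: 0:pt, 1:pt, 3:pt, 4:pt, 8:F, 9:pt, 10:pt, 11:pt, 12:F, 13:F, 14:F, 15:F, 16:pt, 17:pt, 18:pt, 19:F, 20:F, 21:F, 22:F edges: (8,0,has); (8,1,has); (8,3,has); (12,1,has); (12,9,has); (12,11,has); (13,3,has); (13,9,has); (13,10,has); (14,4,has); (14,10,has); (14,11,has); (15,9,has); (15,10,has); (15,11,has); (19,0,has); (19,16,has); (19,18,has); (20,1,has); (20,16,has); (20,17,has); (21,3,has); (21,17,has); (21,18,has); (22,16,has); (22,17,has); (22,18,has)
step 3: rule r1; match: 0->8, 1->0, 2->1, 3->3; deleted nodes 8; deleted edges (8,0,has); (8,1,has); (8,3,has); added nodes 23, 24, 25, 26, 27, 28, 29; added edges (26,0,has); (26,23,has); (26,25,has); (27,1,has); (27,23,has); (27,24,has); (28,3,has); (28,24,has); (28,25,has); (29,23,has); (29,24,has); (29,25,has); result: nodes: 0:pt, 1:pt, 3:pt, 4:pt, 9:pt, 10:pt, 11:pt, 12:F, 13:F, 14:F, 15:F, 16:pt, 17:pt, 18:pt, 19:F, 20:F, 21:F, 22:F, 23:pt, 24:pt, 25:pt, 26:F, 27:F, 28:F, 29:F edges: (12,1,has); (12,9,has); (12,11,has); (13,3,has); (13,9,has); (13,10,has); (14,4,has); (14,10,has); (14,11,has); (15,9,has); (15,10,has); (15,11,has); (19,0,has); (19,16,has); (19,18,has); (20,1,has); (20,16,has); (20,17,has); (21,3,has); (21,17,has); (21,18,has); (22,16,has); (22,17,has); (22,18,has); (26,0,has); (26,23,has); (26,25,has); (27,1,has); (27,23,has); (27,24,has); (28,3,has); (28,24,has); (28,25,has); (29,23,has); (29,24,has); (29,25,has)
final:
nodes: 0:pt, 1:pt, 3:pt, 4:pt, 9:pt, 10:pt, 11:pt, 12:F, 13:F, 14:F, 15:F, 16:pt, 17:pt, 18:pt, 19:F, 20:F, 21:F, 22:F, 23:pt, 24:pt, 25:pt, 26:F, 27:F, 28:F, 29:F
edges: (12,1,has); (12,9,has); (12,11,has); (13,3,has); (13,9,has); (13,10,has); (14,4,has); (14,10,has); (14,11,has); (15,9,has); (15,10,has); (15,11,has); (19,0,has); (19,16,has); (19,18,has); (20,1,has); (20,16,has); (20,17,has); (21,3,has); (21,17,has); (21,18,has); (22,16,has); (22,17,has); (22,18,has); (26,0,has); (26,23,has); (26,25,has); (27,1,has); (27,23,has); (27,24,has); (28,3,has); (28,24,has); (28,25,has); (29,23,has); (29,24,has); (29,25,has)


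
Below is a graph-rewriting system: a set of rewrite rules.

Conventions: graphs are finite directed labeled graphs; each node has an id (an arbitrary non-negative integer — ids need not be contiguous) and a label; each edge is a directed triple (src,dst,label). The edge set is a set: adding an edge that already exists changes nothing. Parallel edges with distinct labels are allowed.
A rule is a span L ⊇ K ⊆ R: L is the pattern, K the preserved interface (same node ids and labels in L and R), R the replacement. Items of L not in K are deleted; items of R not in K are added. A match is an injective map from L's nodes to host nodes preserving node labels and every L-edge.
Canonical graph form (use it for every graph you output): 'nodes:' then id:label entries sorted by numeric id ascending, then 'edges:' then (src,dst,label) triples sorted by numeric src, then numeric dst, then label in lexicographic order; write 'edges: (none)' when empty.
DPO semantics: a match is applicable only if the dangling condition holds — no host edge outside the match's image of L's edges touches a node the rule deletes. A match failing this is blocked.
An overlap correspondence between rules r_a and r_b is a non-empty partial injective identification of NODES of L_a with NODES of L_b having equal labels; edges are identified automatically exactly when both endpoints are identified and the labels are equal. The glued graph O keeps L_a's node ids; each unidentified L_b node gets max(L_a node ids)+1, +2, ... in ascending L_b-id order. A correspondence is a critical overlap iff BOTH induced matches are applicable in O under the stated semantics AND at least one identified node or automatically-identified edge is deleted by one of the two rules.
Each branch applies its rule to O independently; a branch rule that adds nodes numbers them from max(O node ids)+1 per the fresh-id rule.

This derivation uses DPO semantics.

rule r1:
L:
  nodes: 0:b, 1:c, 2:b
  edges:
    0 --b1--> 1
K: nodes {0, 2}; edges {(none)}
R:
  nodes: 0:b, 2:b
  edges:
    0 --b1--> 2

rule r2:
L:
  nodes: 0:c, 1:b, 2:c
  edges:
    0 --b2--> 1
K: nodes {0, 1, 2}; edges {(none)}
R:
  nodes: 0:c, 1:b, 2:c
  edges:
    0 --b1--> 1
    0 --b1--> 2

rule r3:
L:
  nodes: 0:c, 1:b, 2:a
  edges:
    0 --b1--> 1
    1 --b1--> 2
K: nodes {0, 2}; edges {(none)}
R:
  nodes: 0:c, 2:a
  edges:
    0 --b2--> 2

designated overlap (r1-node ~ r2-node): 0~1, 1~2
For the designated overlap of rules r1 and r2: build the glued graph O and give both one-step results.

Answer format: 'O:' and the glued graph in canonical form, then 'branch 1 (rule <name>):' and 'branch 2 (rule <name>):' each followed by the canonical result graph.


O:
nodes: 0:b, 1:c, 2:b, 3:c
edges: (0,1,b1); (3,0,b2)
branch 1 (rule r1):
nodes: 0:b, 2:b, 3:c
edges: (0,2,b1); (3,0,b2)
branch 2 (rule r2):
nodes: 0:b, 1:c, 2:b, 3:c
edges: (0,1,b1); (3,0,b1); (3,1,b1)


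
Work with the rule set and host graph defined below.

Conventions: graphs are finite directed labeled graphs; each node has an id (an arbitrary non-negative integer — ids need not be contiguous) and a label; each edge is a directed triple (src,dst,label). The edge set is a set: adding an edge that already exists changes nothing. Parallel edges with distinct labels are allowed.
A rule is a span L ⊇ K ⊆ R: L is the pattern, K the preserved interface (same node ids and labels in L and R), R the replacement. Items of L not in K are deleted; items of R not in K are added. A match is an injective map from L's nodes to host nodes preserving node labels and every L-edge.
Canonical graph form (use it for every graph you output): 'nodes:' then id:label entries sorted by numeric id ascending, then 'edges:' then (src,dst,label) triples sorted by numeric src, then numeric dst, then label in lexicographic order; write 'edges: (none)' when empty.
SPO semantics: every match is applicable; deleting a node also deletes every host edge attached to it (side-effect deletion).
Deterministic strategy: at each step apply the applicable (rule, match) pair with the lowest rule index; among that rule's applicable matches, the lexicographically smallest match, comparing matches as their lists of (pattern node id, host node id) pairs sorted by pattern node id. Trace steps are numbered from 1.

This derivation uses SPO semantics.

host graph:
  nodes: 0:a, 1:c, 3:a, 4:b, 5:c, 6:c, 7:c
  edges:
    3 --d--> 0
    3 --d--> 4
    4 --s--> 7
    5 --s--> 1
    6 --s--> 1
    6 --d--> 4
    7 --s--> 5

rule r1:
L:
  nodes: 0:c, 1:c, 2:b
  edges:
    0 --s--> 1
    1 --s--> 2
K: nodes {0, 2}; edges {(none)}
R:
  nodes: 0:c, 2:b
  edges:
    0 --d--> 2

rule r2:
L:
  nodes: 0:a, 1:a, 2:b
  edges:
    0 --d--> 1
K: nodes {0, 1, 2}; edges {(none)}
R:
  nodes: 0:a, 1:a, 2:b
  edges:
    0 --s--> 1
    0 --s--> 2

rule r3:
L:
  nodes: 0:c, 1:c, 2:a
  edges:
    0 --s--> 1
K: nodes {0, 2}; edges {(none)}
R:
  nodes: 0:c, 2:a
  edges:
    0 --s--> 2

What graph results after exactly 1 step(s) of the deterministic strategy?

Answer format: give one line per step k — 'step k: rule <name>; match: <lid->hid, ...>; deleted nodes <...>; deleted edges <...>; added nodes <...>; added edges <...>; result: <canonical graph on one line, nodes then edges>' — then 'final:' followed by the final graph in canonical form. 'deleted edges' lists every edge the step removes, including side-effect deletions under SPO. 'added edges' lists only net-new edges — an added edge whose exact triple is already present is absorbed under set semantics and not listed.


step 1: rule r2; match: 0->3, 1->0, 2->4; deleted nodes (none); deleted edges (3,0,d); added nodes (none); added edges (3,0,s); (3,4,s); result: nodes: 0:a, 1:c, 3:a, 4:b, 5:c, 6:c, 7:c edges: (3,0,s); (3,4,d); (3,4,s); (4,7,s); (5,1,s); (6,1,s); (6,4,d); (7,5,s)
final:
nodes: 0:a, 1:c, 3:a, 4:b, 5:c, 6:c, 7:c
edges: (3,0,s); (3,4,d); (3,4,s); (4,7,s); (5,1,s); (6,1,s); (6,4,d); (7,5,s)


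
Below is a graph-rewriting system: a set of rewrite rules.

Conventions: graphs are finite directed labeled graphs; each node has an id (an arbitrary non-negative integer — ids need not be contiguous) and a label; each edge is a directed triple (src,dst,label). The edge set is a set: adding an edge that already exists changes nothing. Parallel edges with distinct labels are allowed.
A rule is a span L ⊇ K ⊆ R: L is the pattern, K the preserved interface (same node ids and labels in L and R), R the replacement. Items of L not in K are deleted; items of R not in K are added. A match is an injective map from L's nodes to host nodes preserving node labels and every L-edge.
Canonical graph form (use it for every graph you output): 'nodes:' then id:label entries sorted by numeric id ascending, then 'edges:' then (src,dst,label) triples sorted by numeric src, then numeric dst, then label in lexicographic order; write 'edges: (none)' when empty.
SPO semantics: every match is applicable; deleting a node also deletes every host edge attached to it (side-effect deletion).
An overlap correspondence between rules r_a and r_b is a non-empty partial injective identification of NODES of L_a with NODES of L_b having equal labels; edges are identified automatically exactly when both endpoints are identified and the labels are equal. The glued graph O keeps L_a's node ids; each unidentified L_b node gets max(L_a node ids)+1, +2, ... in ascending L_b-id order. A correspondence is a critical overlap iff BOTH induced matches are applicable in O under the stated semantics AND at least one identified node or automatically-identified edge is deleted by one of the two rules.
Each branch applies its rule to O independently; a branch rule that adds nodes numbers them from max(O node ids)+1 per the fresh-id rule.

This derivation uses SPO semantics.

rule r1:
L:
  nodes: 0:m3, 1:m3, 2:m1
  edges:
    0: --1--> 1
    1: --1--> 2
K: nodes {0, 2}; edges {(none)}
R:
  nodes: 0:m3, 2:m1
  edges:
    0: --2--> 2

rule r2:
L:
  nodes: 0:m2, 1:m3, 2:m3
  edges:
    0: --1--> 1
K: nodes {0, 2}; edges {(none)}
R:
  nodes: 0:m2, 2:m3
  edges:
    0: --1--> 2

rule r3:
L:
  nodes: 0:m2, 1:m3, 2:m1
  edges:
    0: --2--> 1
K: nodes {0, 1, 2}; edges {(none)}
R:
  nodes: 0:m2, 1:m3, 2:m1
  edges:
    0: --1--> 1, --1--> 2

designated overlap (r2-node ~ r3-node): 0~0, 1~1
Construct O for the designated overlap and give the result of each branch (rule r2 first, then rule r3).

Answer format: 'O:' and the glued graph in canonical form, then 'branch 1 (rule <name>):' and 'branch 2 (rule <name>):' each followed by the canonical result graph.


O:
nodes: 0:m2, 1:m3, 2:m3, 3:m1
edges: (0,1,1); (0,1,2)
branch 1 (rule r2):
nodes: 0:m2, 2:m3, 3:m1
edges: (0,2,1)
branch 2 (rule r3):
nodes: 0:m2, 1:m3, 2:m3, 3:m1
edges: (0,1,1); (0,3,1)


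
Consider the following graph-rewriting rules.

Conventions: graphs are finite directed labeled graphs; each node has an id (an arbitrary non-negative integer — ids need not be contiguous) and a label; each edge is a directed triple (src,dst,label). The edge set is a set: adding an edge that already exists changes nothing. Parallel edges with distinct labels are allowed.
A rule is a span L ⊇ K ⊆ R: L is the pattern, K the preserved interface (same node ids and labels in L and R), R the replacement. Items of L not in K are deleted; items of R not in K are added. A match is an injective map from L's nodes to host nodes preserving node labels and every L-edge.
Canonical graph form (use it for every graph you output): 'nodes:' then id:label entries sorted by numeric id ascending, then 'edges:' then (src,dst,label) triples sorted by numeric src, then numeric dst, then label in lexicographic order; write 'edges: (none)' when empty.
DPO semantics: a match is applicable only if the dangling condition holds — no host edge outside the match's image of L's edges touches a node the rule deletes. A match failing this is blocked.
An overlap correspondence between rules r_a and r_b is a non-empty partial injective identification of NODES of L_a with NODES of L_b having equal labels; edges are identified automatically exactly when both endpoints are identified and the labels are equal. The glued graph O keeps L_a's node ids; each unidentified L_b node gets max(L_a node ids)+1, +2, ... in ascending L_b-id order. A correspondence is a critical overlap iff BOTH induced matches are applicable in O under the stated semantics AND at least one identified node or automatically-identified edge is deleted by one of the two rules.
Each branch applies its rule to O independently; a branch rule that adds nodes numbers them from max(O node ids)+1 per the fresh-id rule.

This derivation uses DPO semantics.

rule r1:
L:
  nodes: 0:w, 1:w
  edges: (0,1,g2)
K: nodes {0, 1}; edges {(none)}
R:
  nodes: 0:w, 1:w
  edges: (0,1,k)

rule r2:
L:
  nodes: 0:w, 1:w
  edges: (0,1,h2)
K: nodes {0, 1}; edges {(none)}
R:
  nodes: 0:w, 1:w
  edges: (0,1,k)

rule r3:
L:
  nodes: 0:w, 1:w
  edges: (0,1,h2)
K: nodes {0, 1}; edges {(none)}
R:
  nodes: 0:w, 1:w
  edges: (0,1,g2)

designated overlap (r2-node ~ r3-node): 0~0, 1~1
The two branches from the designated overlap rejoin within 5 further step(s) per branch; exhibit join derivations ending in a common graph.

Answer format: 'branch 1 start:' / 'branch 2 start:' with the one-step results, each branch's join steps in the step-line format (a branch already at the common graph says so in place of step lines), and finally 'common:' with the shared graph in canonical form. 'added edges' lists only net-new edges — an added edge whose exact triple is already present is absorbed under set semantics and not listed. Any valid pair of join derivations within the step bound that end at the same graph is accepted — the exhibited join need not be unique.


branch 1 start:
nodes: 0:w, 1:w
edges: (0,1,k)
branch 2 start:
nodes: 0:w, 1:w
edges: (0,1,g2)
branch 1: already at the common graph (0 steps)
branch 2 step 1: rule r1; match: 0->0, 1->1; deleted nodes (none); deleted edges (0,1,g2); added nodes (none); added edges (0,1,k); result: nodes: 0:w, 1:w edges: (0,1,k)
common:
nodes: 0:w, 1:w
edges: (0,1,k)


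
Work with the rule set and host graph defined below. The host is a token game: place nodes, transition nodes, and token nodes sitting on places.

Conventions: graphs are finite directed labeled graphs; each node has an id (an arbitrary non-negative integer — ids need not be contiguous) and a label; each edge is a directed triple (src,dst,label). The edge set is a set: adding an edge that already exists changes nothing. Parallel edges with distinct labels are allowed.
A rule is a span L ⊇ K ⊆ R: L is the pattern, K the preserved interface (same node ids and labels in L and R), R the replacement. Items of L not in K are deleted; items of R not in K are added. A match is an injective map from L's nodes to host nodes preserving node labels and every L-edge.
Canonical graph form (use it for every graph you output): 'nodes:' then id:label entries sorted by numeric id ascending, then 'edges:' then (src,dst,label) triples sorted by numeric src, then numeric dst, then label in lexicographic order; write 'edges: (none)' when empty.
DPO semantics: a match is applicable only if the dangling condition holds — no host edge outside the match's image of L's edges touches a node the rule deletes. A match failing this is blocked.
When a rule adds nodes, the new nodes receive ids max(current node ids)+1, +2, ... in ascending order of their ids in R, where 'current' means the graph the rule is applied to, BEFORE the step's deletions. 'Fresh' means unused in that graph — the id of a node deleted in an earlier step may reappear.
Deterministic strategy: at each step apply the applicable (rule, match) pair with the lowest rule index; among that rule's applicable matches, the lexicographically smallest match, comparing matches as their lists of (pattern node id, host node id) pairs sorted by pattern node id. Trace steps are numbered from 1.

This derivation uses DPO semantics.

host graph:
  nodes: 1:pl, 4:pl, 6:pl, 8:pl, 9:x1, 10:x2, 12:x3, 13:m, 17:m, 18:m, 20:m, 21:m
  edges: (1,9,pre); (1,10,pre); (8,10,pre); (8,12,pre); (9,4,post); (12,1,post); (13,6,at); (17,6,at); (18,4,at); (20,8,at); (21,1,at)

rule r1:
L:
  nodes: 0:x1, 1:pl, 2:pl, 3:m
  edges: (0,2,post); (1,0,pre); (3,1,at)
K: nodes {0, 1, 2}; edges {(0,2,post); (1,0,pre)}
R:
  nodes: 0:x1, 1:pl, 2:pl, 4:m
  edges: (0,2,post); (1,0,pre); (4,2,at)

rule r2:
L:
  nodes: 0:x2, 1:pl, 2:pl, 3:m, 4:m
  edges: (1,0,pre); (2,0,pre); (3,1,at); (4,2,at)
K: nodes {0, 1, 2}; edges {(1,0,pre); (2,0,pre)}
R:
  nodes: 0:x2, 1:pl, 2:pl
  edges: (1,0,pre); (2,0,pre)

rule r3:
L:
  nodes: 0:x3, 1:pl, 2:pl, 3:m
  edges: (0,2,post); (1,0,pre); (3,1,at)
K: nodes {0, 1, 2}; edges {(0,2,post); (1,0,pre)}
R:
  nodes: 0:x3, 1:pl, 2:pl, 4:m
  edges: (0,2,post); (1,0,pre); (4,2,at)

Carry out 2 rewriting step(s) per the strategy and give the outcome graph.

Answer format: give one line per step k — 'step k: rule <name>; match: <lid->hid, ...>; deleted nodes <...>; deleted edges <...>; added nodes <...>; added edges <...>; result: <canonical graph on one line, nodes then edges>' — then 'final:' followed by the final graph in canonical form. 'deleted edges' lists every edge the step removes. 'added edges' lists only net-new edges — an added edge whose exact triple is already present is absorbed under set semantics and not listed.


step 1: rule r1; match: 0->9, 1->1, 2->4, 3->21; deleted nodes 21; deleted edges (21,1,at); added nodes 22; added edges (22,4,at); result: nodes: 1:pl, 4:pl, 6:pl, 8:pl, 9:x1, 10:x2, 12:x3, 13:m, 17:m, 18:m, 20:m, 22:m edges: (1,9,pre); (1,10,pre); (8,10,pre); (8,12,pre); (9,4,post); (12,1,post); (13,6,at); (17,6,at); (18,4,at); (20,8,at); (22,4,at)
step 2: rule r3; match: 0->12, 1->8, 2->1, 3->20; deleted nodes 20; deleted edges (20,8,at); added nodes 23; added edges (23,1,at); result: nodes: 1:pl, 4:pl, 6:pl, 8:pl, 9:x1, 10:x2, 12:x3, 13:m, 17:m, 18:m, 22:m, 23:m edges: (1,9,pre); (1,10,pre); (8,10,pre); (8,12,pre); (9,4,post); (12,1,post); (13,6,at); (17,6,at); (18,4,at); (22,4,at); (23,1,at)
final:
nodes: 1:pl, 4:pl, 6:pl, 8:pl, 9:x1, 10:x2, 12:x3, 13:m, 17:m, 18:m, 22:m, 23:m
edges: (1,9,pre); (1,10,pre); (8,10,pre); (8,12,pre); (9,4,post); (12,1,post); (13,6,at); (17,6,at); (18,4,at); (22,4,at); (23,1,at)


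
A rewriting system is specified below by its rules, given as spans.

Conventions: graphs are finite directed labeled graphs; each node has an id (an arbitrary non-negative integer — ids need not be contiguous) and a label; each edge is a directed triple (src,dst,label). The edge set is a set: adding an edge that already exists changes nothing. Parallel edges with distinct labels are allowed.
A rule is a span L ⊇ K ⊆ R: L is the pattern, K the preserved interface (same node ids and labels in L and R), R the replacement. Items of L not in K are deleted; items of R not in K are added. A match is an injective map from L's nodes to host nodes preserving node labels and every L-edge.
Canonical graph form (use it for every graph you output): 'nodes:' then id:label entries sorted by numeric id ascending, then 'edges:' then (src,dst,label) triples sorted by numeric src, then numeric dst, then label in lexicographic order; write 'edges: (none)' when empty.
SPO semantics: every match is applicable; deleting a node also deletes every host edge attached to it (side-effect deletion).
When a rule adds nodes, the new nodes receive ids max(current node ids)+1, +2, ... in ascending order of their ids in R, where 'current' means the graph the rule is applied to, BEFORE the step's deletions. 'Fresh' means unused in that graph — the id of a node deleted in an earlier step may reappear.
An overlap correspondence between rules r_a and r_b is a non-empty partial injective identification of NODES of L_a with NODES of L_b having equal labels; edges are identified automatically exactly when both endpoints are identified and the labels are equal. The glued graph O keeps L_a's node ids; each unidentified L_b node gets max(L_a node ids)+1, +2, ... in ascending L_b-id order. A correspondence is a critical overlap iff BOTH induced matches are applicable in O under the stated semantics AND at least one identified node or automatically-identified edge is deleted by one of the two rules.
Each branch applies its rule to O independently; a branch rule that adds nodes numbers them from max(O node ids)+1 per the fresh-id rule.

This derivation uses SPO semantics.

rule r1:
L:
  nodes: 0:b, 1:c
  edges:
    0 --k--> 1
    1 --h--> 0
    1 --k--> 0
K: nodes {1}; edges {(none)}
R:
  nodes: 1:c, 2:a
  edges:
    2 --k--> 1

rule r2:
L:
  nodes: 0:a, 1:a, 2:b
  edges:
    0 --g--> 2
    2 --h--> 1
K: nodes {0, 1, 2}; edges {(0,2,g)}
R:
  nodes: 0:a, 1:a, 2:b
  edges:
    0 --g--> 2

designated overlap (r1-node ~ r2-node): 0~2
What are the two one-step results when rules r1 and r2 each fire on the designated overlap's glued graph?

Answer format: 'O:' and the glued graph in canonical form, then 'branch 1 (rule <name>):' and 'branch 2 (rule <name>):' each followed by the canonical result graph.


O:
nodes: 0:b, 1:c, 2:a, 3:a
edges: (0,1,k); (0,3,h); (1,0,h); (1,0,k); (2,0,g)
branch 1 (rule r1):
nodes: 1:c, 2:a, 3:a, 4:a
edges: (4,1,k)
branch 2 (rule r2):
nodes: 0:b, 1:c, 2:a, 3:a
edges: (0,1,k); (1,0,h); (1,0,k); (2,0,g)


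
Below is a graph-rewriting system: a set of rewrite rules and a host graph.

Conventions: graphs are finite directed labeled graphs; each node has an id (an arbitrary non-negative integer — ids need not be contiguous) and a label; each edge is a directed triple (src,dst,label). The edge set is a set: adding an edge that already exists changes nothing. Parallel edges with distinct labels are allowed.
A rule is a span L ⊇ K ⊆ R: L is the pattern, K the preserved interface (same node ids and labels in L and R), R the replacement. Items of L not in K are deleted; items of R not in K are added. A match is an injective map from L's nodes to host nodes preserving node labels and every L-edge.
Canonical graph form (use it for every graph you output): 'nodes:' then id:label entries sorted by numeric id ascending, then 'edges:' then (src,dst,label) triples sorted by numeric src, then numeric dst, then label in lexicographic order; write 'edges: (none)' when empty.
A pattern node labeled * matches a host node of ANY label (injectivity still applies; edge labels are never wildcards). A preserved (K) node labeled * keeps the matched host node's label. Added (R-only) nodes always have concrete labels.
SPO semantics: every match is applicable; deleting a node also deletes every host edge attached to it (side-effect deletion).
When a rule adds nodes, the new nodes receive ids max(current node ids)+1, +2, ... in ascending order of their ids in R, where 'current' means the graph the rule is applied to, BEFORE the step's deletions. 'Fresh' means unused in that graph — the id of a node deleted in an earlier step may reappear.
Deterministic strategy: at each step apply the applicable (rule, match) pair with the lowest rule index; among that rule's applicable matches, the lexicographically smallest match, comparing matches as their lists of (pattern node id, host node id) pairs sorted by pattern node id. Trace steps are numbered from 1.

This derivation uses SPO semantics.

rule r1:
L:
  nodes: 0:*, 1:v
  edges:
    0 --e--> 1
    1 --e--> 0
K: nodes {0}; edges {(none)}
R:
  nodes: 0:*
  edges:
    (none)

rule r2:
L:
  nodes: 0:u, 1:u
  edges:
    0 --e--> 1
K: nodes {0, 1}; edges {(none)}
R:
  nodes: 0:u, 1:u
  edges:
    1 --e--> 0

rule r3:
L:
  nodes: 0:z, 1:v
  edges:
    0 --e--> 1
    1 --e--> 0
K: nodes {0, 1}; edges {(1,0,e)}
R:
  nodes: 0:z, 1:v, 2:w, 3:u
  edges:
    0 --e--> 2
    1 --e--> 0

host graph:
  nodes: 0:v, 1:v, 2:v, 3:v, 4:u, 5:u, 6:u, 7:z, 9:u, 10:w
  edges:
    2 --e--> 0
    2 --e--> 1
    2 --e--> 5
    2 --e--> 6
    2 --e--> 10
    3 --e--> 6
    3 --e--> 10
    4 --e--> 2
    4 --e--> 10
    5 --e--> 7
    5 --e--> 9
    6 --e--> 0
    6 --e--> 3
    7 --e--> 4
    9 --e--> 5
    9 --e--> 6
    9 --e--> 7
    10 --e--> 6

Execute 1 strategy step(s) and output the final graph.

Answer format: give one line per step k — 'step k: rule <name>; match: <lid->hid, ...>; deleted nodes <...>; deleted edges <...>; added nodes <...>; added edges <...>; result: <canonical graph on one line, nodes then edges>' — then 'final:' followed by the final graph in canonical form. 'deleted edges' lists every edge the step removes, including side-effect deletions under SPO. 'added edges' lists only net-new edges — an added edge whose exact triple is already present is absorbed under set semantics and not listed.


step 1: rule r1; match: 0->6, 1->3; deleted nodes 3; deleted edges (3,6,e); (3,10,e); (6,3,e); added nodes (none); added edges (none); result: nodes: 0:v, 1:v, 2:v, 4:u, 5:u, 6:u, 7:z, 9:u, 10:w edges: (2,0,e); (2,1,e); (2,5,e); (2,6,e); (2,10,e); (4,2,e); (4,10,e); (5,7,e); (5,9,e); (6,0,e); (7,4,e); (9,5,e); (9,6,e); (9,7,e); (10,6,e)
final:
nodes: 0:v, 1:v, 2:v, 4:u, 5:u, 6:u, 7:z, 9:u, 10:w
edges: (2,0,e); (2,1,e); (2,5,e); (2,6,e); (2,10,e); (4,2,e); (4,10,e); (5,7,e); (5,9,e); (6,0,e); (7,4,e); (9,5,e); (9,6,e); (9,7,e); (10,6,e)


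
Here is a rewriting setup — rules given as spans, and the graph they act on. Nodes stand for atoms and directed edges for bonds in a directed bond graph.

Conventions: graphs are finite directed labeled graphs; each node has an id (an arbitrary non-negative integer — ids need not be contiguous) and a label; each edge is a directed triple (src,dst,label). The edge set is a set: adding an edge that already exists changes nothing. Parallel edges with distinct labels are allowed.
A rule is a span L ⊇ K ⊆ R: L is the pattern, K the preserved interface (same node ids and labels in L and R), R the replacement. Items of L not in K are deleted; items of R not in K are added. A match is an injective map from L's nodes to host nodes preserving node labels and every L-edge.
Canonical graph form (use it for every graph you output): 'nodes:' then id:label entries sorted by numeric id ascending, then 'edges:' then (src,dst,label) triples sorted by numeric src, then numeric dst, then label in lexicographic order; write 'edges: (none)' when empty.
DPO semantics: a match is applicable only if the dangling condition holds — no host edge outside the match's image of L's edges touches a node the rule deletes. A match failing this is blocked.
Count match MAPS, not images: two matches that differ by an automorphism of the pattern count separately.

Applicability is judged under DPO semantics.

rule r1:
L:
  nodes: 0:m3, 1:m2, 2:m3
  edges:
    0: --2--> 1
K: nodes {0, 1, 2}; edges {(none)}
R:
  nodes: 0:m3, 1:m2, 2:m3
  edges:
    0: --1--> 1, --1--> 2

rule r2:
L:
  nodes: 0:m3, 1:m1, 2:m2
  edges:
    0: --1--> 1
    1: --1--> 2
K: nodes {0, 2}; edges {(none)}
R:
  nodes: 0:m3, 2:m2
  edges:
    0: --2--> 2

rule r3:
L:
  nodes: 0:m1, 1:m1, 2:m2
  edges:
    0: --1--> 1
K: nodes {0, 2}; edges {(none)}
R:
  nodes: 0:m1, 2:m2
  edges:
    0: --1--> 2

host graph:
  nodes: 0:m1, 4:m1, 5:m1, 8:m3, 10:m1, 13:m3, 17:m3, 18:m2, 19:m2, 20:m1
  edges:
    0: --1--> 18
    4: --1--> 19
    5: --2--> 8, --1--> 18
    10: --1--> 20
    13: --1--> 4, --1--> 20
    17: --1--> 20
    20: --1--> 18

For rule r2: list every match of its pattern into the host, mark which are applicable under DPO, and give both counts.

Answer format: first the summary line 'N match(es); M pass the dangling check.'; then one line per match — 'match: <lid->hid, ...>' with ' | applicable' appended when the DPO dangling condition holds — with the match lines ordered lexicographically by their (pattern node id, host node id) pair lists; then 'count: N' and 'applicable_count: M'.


3 match(es); 1 pass the dangling check.
match: 0->13, 1->4, 2->19 | applicable
match: 0->13, 1->20, 2->18
match: 0->17, 1->20, 2->18
count: 3
applicable_count: 1


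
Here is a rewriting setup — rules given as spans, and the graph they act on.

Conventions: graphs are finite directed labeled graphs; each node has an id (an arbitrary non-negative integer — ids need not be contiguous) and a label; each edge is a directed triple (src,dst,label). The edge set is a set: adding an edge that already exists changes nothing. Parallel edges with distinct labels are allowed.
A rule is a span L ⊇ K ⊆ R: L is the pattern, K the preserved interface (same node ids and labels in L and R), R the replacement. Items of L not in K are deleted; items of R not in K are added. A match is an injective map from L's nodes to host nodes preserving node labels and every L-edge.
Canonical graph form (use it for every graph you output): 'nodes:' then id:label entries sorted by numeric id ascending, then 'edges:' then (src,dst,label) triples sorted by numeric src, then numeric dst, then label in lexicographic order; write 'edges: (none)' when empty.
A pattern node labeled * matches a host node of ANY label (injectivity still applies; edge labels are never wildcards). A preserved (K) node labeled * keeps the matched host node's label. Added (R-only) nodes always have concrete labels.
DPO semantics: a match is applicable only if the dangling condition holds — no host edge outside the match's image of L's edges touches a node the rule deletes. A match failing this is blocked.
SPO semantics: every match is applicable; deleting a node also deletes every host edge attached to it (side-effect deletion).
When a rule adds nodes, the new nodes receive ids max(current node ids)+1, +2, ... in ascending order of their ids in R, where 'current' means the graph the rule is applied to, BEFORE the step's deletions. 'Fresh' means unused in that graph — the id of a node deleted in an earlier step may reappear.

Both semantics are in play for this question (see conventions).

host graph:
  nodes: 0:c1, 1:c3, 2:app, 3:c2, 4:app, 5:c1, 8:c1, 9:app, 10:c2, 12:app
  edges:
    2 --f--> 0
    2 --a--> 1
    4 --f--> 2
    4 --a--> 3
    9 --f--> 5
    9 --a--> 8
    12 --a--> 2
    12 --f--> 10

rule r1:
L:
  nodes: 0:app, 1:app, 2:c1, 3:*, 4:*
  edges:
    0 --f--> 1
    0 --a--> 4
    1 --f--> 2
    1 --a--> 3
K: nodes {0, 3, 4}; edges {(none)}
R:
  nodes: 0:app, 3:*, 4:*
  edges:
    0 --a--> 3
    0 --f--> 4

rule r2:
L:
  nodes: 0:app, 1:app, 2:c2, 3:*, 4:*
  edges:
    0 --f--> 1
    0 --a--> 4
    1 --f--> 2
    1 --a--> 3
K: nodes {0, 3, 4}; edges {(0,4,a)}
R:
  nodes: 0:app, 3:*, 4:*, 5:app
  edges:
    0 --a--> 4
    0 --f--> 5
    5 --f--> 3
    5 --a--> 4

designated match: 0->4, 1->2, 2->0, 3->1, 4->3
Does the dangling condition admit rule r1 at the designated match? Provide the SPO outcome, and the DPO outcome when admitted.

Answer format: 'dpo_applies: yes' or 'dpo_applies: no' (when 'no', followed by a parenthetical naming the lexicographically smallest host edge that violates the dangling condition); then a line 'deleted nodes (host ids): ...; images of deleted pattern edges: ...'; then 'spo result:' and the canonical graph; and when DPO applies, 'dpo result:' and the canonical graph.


dpo_applies: no
(the rule deletes node 2, which keeps host edge (12,2,a) outside the match image — the dangling condition fails, DPO blocks; SPO proceeds and side-deletes such edges)
deleted nodes (host ids): 0, 2; images of deleted pattern edges: (2,0,f); (2,1,a); (4,2,f); (4,3,a)
spo result:
nodes: 1:c3, 3:c2, 4:app, 5:c1, 8:c1, 9:app, 10:c2, 12:app
edges: (4,1,a); (4,3,f); (9,5,f); (9,8,a); (12,10,f)


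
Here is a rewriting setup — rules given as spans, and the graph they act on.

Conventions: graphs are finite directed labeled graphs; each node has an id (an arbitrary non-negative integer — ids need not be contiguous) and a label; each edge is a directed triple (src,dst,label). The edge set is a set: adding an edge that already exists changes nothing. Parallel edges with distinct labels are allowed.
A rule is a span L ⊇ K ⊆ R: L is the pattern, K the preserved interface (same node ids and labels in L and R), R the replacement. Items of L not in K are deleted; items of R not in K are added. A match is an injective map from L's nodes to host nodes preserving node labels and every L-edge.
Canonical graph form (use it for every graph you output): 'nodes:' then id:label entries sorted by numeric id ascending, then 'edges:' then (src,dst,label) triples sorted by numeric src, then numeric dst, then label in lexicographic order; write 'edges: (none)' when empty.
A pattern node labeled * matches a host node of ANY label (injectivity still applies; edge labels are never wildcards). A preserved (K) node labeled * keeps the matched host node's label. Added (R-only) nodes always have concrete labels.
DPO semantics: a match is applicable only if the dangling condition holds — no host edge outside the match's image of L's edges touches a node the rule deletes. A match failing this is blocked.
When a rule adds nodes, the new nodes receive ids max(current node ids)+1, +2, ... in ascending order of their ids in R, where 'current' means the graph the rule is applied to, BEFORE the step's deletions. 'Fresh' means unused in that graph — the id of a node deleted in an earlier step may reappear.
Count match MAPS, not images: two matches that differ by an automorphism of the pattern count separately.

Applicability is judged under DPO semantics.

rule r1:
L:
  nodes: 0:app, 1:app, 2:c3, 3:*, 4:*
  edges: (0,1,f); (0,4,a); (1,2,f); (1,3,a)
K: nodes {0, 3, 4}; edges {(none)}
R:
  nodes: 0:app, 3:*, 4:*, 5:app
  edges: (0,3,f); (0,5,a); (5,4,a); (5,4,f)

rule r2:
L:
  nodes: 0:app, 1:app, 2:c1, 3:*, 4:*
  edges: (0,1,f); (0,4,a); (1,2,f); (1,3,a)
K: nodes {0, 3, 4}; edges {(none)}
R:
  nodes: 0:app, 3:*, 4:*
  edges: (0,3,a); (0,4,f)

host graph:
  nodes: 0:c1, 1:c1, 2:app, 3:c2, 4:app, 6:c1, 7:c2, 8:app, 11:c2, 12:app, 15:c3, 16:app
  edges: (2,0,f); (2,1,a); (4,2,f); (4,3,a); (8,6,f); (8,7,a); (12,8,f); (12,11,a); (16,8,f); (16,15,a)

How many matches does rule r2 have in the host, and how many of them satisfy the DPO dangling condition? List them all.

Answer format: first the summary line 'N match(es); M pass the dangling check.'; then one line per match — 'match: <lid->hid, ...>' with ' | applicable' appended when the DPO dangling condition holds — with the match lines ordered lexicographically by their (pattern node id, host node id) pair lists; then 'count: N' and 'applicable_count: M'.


3 match(es); 1 pass the dangling check.
match: 0->4, 1->2, 2->0, 3->1, 4->3 | applicable
match: 0->12, 1->8, 2->6, 3->7, 4->11
match: 0->16, 1->8, 2->6, 3->7, 4->15
count: 3
applicable_count: 1
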